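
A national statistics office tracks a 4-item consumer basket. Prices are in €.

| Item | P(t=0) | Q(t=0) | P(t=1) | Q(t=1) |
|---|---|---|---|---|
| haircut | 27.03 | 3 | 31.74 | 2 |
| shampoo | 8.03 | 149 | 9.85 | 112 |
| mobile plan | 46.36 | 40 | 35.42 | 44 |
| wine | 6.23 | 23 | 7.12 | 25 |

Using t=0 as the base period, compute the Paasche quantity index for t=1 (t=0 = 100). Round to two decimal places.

Paasche quantity index uses current-period prices as weights.
ΣP(t=1)·Q(t=1) = 31.74×2 + 9.85×112 + 35.42×44 + 7.12×25 = 63.48 + 1103.2 + 1558.48 + 178 = 2903.16
ΣP(t=1)·Q(t=0) = 31.74×3 + 9.85×149 + 35.42×40 + 7.12×23 = 95.22 + 1467.65 + 1416.8 + 163.76 = 3143.43
Index = 2903.16 / 3143.43 × 100 = 92.3564

92.36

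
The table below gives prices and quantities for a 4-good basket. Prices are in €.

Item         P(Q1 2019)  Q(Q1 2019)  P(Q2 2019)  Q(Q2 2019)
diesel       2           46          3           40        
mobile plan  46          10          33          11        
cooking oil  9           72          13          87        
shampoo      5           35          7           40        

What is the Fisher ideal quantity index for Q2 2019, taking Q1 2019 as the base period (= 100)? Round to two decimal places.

Laspeyres component (base-period weights):
ΣP(Q1 2019)Q(Q2 2019) = 2×40 + 46×11 + 9×87 + 5×40 = 80 + 506 + 783 + 200 = 1569
ΣP(Q1 2019)Q(Q1 2019) = 2×46 + 46×10 + 9×72 + 5×35 = 92 + 460 + 648 + 175 = 1375
L = 1569 / 1375 × 100 = 114.1091
Paasche component (current-period weights):
ΣP(Q2 2019)Q(Q2 2019) = 3×40 + 33×11 + 13×87 + 7×40 = 120 + 363 + 1131 + 280 = 1894
ΣP(Q2 2019)Q(Q1 2019) = 3×46 + 33×10 + 13×72 + 7×35 = 138 + 330 + 936 + 245 = 1649
P = 1894 / 1649 × 100 = 114.8575
Fisher = √(L × P) = √(114.1091 × 114.8575) = 114.4827

114.48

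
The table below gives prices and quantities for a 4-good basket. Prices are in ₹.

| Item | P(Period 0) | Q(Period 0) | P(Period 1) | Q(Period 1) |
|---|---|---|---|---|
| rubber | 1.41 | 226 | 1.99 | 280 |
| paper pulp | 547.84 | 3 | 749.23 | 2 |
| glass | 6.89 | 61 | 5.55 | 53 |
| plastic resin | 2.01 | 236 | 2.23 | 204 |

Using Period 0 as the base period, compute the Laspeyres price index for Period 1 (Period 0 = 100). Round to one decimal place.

124.7

Laspeyres price index uses base-period quantities as weights.
ΣP(Period 1)·Q(Period 0) = 1.99×226 + 749.23×3 + 5.55×61 + 2.23×236 = 449.74 + 2247.69 + 338.55 + 526.28 = 3562.26
ΣP(Period 0)·Q(Period 0) = 1.41×226 + 547.84×3 + 6.89×61 + 2.01×236 = 318.66 + 1643.52 + 420.29 + 474.36 = 2856.83
Index = 3562.26 / 2856.83 × 100 = 124.6928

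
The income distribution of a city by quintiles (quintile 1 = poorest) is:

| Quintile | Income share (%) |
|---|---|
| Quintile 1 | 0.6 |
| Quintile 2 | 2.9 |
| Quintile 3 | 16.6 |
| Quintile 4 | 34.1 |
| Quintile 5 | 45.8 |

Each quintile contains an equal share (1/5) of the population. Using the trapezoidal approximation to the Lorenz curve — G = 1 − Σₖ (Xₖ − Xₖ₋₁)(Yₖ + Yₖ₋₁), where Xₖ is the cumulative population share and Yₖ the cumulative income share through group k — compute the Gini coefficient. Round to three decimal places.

Cumulative income shares Yₖ: 0.0060, 0.0350, 0.2010, 0.5420, 1.0000
Σ (Xₖ−Xₖ₋₁)(Yₖ+Yₖ₋₁) = (1/5)(0.0060+0.0000) + (1/5)(0.0350+0.0060) + (1/5)(0.2010+0.0350) + (1/5)(0.5420+0.2010) + (1/5)(1.0000+0.5420)
  = 0.0012 + 0.0082 + 0.0472 + 0.1486 + 0.3084 = 0.5136
G = 1 − 0.5136 = 0.4864

0.486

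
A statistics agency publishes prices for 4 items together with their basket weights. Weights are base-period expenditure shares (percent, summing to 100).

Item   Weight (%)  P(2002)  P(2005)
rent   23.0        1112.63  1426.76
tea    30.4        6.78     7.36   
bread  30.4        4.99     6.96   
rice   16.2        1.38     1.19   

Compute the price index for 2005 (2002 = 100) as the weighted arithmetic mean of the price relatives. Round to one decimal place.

118.9

rent: 23.0 × (1426.76/1112.63) = 23.0 × 1.282331 = 29.4936
tea: 30.4 × (7.36/6.78) = 30.4 × 1.085546 = 33.0006
bread: 30.4 × (6.96/4.99) = 30.4 × 1.394790 = 42.4016
rice: 16.2 × (1.19/1.38) = 16.2 × 0.862319 = 13.9696
Index = Σ wᵢ·(p₁ᵢ/p₀ᵢ) = 29.4936 + 33.0006 + 42.4016 + 13.9696 = 118.8654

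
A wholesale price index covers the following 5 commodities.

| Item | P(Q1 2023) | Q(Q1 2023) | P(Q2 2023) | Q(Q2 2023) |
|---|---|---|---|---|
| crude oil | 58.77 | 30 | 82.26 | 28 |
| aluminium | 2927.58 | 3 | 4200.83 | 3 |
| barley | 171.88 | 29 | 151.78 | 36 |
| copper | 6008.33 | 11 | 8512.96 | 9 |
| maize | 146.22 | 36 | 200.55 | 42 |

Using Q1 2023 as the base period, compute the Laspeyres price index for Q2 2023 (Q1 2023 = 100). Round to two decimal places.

Laspeyres price index uses base-period quantities as weights.
ΣP(Q2 2023)·Q(Q1 2023) = 82.26×30 + 4200.83×3 + 151.78×29 + 8512.96×11 + 200.55×36 = 2467.8 + 12602.49 + 4401.62 + 93642.56 + 7219.8 = 120334.27
ΣP(Q1 2023)·Q(Q1 2023) = 58.77×30 + 2927.58×3 + 171.88×29 + 6008.33×11 + 146.22×36 = 1763.1 + 8782.74 + 4984.52 + 66091.63 + 5263.92 = 86885.91
Index = 120334.27 / 86885.91 × 100 = 138.4969

138.50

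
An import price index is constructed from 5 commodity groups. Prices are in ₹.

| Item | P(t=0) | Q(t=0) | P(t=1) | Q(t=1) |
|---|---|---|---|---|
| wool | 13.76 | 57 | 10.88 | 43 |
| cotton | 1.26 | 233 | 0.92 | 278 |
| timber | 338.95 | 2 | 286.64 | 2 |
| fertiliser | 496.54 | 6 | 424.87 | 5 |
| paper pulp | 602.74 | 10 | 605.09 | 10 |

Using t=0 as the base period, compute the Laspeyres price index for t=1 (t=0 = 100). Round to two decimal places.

92.99

Laspeyres price index uses base-period quantities as weights.
ΣP(t=1)·Q(t=0) = 10.88×57 + 0.92×233 + 286.64×2 + 424.87×6 + 605.09×10 = 620.16 + 214.36 + 573.28 + 2549.22 + 6050.9 = 10007.92
ΣP(t=0)·Q(t=0) = 13.76×57 + 1.26×233 + 338.95×2 + 496.54×6 + 602.74×10 = 784.32 + 293.58 + 677.9 + 2979.24 + 6027.4 = 10762.44
Index = 10007.92 / 10762.44 × 100 = 92.9893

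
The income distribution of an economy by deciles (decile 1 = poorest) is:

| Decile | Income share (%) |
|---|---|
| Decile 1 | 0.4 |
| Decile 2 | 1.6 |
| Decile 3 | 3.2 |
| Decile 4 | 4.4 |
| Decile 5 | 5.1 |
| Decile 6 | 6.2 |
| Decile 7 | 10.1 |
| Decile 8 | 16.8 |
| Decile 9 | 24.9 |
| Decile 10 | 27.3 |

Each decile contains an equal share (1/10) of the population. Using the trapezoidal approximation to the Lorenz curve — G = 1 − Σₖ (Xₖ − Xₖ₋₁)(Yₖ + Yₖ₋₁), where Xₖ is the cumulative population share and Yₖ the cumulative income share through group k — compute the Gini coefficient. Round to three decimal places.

Cumulative income shares Yₖ: 0.0040, 0.0200, 0.0520, 0.0960, 0.1470, 0.2090, 0.3100, 0.4780, 0.7270, 1.0000
Σ (Xₖ−Xₖ₋₁)(Yₖ+Yₖ₋₁) = (1/10)(0.0040+0.0000) + (1/10)(0.0200+0.0040) + (1/10)(0.0520+0.0200) + (1/10)(0.0960+0.0520) + (1/10)(0.1470+0.0960) + (1/10)(0.2090+0.1470) + (1/10)(0.3100+0.2090) + (1/10)(0.4780+0.3100) + (1/10)(0.7270+0.4780) + (1/10)(1.0000+0.7270)
  = 0.0004 + 0.0024 + 0.0072 + 0.0148 + 0.0243 + 0.0356 + 0.0519 + 0.0788 + 0.1205 + 0.1727 = 0.5086
G = 1 − 0.5086 = 0.4914

0.491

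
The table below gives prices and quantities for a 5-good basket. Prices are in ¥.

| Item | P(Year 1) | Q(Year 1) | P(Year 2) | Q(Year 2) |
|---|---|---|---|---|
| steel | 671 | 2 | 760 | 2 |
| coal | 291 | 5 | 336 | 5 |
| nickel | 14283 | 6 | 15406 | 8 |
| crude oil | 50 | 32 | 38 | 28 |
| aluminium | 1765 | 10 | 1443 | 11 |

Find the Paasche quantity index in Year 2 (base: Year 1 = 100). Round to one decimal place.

128.8

Paasche quantity index uses current-period prices as weights.
ΣP(Year 2)·Q(Year 2) = 760×2 + 336×5 + 15406×8 + 38×28 + 1443×11 = 1520 + 1680 + 123248 + 1064 + 15873 = 143385
ΣP(Year 2)·Q(Year 1) = 760×2 + 336×5 + 15406×6 + 38×32 + 1443×10 = 1520 + 1680 + 92436 + 1216 + 14430 = 111282
Index = 143385 / 111282 × 100 = 128.8483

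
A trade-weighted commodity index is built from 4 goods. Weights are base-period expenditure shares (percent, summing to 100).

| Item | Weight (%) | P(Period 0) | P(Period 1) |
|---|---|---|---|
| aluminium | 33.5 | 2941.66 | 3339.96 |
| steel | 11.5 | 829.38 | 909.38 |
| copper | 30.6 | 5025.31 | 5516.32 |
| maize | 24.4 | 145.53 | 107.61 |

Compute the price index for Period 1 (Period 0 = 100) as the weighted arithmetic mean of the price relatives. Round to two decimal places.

102.28

aluminium: 33.5 × (3339.96/2941.66) = 33.5 × 1.135400 = 38.0359
steel: 11.5 × (909.38/829.38) = 11.5 × 1.096458 = 12.6093
copper: 30.6 × (5516.32/5025.31) = 30.6 × 1.097707 = 33.5898
maize: 24.4 × (107.61/145.53) = 24.4 × 0.739435 = 18.0422
Index = Σ wᵢ·(p₁ᵢ/p₀ᵢ) = 38.0359 + 12.6093 + 33.5898 + 18.0422 = 102.2772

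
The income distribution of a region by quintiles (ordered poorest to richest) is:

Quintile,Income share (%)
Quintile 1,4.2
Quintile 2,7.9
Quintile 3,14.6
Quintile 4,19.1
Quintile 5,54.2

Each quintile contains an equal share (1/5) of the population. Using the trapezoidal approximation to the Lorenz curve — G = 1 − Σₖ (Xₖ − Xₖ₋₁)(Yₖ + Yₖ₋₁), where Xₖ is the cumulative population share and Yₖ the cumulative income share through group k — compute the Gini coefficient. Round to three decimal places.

0.445

Cumulative income shares Yₖ: 0.0420, 0.1210, 0.2670, 0.4580, 1.0000
Σ (Xₖ−Xₖ₋₁)(Yₖ+Yₖ₋₁) = (1/5)(0.0420+0.0000) + (1/5)(0.1210+0.0420) + (1/5)(0.2670+0.1210) + (1/5)(0.4580+0.2670) + (1/5)(1.0000+0.4580)
  = 0.0084 + 0.0326 + 0.0776 + 0.1450 + 0.2916 = 0.5552
G = 1 − 0.5552 = 0.4448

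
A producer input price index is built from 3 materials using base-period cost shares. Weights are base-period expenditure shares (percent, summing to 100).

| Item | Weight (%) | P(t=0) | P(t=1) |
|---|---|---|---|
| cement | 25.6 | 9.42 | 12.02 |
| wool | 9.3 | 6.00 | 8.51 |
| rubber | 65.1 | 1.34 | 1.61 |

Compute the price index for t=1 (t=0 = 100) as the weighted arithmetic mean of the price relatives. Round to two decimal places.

cement: 25.6 × (12.02/9.42) = 25.6 × 1.276008 = 32.6658
wool: 9.3 × (8.51/6.00) = 9.3 × 1.418333 = 13.1905
rubber: 65.1 × (1.61/1.34) = 65.1 × 1.201493 = 78.2172
Index = Σ wᵢ·(p₁ᵢ/p₀ᵢ) = 32.6658 + 13.1905 + 78.2172 = 124.0735

124.07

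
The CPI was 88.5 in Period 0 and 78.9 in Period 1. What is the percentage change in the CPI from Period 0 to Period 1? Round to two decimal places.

Change = (78.9 − 88.5) / 88.5 × 100
       = -9.6 / 88.5 × 100 = -10.8475%

-10.85%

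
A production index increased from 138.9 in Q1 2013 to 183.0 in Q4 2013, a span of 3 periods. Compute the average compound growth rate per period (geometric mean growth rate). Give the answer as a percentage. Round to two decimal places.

9.63%

Growth factor = (183.0/138.9)^(1/3) = (1.317495)^(1/3) = 1.096267
Growth rate = 1.096267 − 1 = 0.096267 = 9.6267%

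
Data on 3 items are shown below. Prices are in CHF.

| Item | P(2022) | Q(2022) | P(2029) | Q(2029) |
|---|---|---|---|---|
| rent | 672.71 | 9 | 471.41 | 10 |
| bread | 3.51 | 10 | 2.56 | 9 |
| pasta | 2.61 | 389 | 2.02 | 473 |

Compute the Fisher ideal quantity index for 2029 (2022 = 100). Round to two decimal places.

112.57

Laspeyres component (base-period weights):
ΣP(2022)Q(2029) = 672.71×10 + 3.51×9 + 2.61×473 = 6727.1 + 31.59 + 1234.53 = 7993.22
ΣP(2022)Q(2022) = 672.71×9 + 3.51×10 + 2.61×389 = 6054.39 + 35.1 + 1015.29 = 7104.78
L = 7993.22 / 7104.78 × 100 = 112.5048
Paasche component (current-period weights):
ΣP(2029)Q(2029) = 471.41×10 + 2.56×9 + 2.02×473 = 4714.1 + 23.04 + 955.46 = 5692.6
ΣP(2029)Q(2022) = 471.41×9 + 2.56×10 + 2.02×389 = 4242.69 + 25.6 + 785.78 = 5054.07
P = 5692.6 / 5054.07 × 100 = 112.6340
Fisher = √(L × P) = √(112.5048 × 112.6340) = 112.5694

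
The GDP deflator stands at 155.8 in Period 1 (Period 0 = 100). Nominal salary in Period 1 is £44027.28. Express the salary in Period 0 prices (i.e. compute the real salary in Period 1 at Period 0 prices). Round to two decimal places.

Real = Nominal ÷ (Index/100) = 44027.28 ÷ (155.8/100)
     = 44027.28 ÷ 1.558 = 28258.8447

28258.84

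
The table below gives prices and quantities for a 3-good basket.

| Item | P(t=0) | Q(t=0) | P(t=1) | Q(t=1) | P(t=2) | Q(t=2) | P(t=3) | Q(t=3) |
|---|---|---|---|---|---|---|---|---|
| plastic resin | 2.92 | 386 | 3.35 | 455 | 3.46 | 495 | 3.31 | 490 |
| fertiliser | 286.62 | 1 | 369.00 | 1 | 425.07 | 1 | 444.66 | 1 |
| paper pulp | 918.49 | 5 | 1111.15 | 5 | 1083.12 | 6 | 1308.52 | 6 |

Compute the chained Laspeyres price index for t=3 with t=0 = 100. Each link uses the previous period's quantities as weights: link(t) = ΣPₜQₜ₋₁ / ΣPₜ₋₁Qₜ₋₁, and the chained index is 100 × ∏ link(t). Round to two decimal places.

Link t=0→t=1:
ΣP(t=1)Q(t=0) = 3.35×386 + 369.00×1 + 1111.15×5 = 1293.1 + 369 + 5555.75 = 7217.85
ΣP(t=0)Q(t=0) = 2.92×386 + 286.62×1 + 918.49×5 = 1127.12 + 286.62 + 4592.45 = 6006.19
link = 7217.85/6006.19 = 1.201735
Link t=1→t=2:
ΣP(t=2)Q(t=1) = 3.46×455 + 425.07×1 + 1083.12×5 = 1574.3 + 425.07 + 5415.6 = 7414.97
ΣP(t=1)Q(t=1) = 3.35×455 + 369.00×1 + 1111.15×5 = 1524.25 + 369 + 5555.75 = 7449
link = 7414.97/7449 = 0.995432
Link t=2→t=3:
ΣP(t=3)Q(t=2) = 3.31×495 + 444.66×1 + 1308.52×6 = 1638.45 + 444.66 + 7851.12 = 9934.23
ΣP(t=2)Q(t=2) = 3.46×495 + 425.07×1 + 1083.12×6 = 1712.7 + 425.07 + 6498.72 = 8636.49
link = 9934.23/8636.49 = 1.150262
Chained index = 100 × 1.201735 × 0.995432 × 1.150262 = 137.5996

137.60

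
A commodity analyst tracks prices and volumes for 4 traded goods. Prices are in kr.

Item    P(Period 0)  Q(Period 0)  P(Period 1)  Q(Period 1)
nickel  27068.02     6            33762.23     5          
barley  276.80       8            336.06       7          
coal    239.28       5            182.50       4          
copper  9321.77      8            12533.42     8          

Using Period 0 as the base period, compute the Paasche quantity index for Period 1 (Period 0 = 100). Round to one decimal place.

88.8

Paasche quantity index uses current-period prices as weights.
ΣP(Period 1)·Q(Period 1) = 33762.23×5 + 336.06×7 + 182.50×4 + 12533.42×8 = 168811.15 + 2352.42 + 730 + 100267.36 = 272160.93
ΣP(Period 1)·Q(Period 0) = 33762.23×6 + 336.06×8 + 182.50×5 + 12533.42×8 = 202573.38 + 2688.48 + 912.5 + 100267.36 = 306441.72
Index = 272160.93 / 306441.72 × 100 = 88.8133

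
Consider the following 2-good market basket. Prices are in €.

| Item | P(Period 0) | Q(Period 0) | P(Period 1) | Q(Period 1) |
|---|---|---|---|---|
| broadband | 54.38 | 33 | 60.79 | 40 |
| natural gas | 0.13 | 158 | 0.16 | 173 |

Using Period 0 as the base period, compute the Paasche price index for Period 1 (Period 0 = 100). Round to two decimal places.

111.90

Paasche price index uses current-period quantities as weights.
ΣP(Period 1)·Q(Period 1) = 60.79×40 + 0.16×173 = 2431.6 + 27.68 = 2459.28
ΣP(Period 0)·Q(Period 1) = 54.38×40 + 0.13×173 = 2175.2 + 22.49 = 2197.69
Index = 2459.28 / 2197.69 × 100 = 111.9030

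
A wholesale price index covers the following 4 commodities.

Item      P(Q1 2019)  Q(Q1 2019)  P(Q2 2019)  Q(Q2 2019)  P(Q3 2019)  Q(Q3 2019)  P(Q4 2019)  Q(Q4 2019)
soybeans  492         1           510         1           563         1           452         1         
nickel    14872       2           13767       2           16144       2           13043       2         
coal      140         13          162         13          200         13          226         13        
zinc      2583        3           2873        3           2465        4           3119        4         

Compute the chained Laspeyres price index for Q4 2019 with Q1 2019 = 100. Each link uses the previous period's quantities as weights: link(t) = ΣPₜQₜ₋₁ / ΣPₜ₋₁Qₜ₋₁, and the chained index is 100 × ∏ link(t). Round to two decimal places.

Link Q1 2019→Q2 2019:
ΣP(Q2 2019)Q(Q1 2019) = 510×1 + 13767×2 + 162×13 + 2873×3 = 510 + 27534 + 2106 + 8619 = 38769
ΣP(Q1 2019)Q(Q1 2019) = 492×1 + 14872×2 + 140×13 + 2583×3 = 492 + 29744 + 1820 + 7749 = 39805
link = 38769/39805 = 0.973973
Link Q2 2019→Q3 2019:
ΣP(Q3 2019)Q(Q2 2019) = 563×1 + 16144×2 + 200×13 + 2465×3 = 563 + 32288 + 2600 + 7395 = 42846
ΣP(Q2 2019)Q(Q2 2019) = 510×1 + 13767×2 + 162×13 + 2873×3 = 510 + 27534 + 2106 + 8619 = 38769
link = 42846/38769 = 1.105161
Link Q3 2019→Q4 2019:
ΣP(Q4 2019)Q(Q3 2019) = 452×1 + 13043×2 + 226×13 + 3119×4 = 452 + 26086 + 2938 + 12476 = 41952
ΣP(Q3 2019)Q(Q3 2019) = 563×1 + 16144×2 + 200×13 + 2465×4 = 563 + 32288 + 2600 + 9860 = 45311
link = 41952/45311 = 0.925868
Chained index = 100 × 0.973973 × 1.105161 × 0.925868 = 99.6602

99.66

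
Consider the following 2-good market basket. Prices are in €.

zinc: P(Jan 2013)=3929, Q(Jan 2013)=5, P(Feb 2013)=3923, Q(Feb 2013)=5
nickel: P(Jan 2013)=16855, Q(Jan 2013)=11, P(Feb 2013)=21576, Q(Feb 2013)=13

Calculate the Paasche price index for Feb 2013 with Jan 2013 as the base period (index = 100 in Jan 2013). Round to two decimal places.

Paasche price index uses current-period quantities as weights.
ΣP(Feb 2013)·Q(Feb 2013) = 3923×5 + 21576×13 = 19615 + 280488 = 300103
ΣP(Jan 2013)·Q(Feb 2013) = 3929×5 + 16855×13 = 19645 + 219115 = 238760
Index = 300103 / 238760 × 100 = 125.6923

125.69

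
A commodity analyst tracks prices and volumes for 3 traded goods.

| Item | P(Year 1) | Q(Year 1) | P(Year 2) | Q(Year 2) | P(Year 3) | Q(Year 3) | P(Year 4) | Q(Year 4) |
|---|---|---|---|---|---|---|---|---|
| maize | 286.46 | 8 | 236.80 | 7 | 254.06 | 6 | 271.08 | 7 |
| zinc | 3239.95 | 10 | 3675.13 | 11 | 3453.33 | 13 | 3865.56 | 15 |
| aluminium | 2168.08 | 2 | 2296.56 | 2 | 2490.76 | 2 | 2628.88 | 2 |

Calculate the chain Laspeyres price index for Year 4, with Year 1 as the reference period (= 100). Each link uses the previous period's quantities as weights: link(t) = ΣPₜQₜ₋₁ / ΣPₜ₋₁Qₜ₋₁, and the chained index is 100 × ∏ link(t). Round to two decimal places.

Link Year 1→Year 2:
ΣP(Year 2)Q(Year 1) = 236.80×8 + 3675.13×10 + 2296.56×2 = 1894.4 + 36751.3 + 4593.12 = 43238.82
ΣP(Year 1)Q(Year 1) = 286.46×8 + 3239.95×10 + 2168.08×2 = 2291.68 + 32399.5 + 4336.16 = 39027.34
link = 43238.82/39027.34 = 1.107911
Link Year 2→Year 3:
ΣP(Year 3)Q(Year 2) = 254.06×7 + 3453.33×11 + 2490.76×2 = 1778.42 + 37986.63 + 4981.52 = 44746.57
ΣP(Year 2)Q(Year 2) = 236.80×7 + 3675.13×11 + 2296.56×2 = 1657.6 + 40426.43 + 4593.12 = 46677.15
link = 44746.57/46677.15 = 0.958640
Link Year 3→Year 4:
ΣP(Year 4)Q(Year 3) = 271.08×6 + 3865.56×13 + 2628.88×2 = 1626.48 + 50252.28 + 5257.76 = 57136.52
ΣP(Year 3)Q(Year 3) = 254.06×6 + 3453.33×13 + 2490.76×2 = 1524.36 + 44893.29 + 4981.52 = 51399.17
link = 57136.52/51399.17 = 1.111623
Chained index = 100 × 1.107911 × 0.958640 × 1.111623 = 118.0641

118.06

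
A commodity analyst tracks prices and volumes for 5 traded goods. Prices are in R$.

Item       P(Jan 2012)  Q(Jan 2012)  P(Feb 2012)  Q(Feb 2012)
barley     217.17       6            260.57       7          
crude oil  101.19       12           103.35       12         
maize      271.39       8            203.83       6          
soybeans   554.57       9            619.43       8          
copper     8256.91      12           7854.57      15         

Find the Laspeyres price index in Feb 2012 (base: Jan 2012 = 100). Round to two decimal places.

95.86

Laspeyres price index uses base-period quantities as weights.
ΣP(Feb 2012)·Q(Jan 2012) = 260.57×6 + 103.35×12 + 203.83×8 + 619.43×9 + 7854.57×12 = 1563.42 + 1240.2 + 1630.64 + 5574.87 + 94254.84 = 104263.97
ΣP(Jan 2012)·Q(Jan 2012) = 217.17×6 + 101.19×12 + 271.39×8 + 554.57×9 + 8256.91×12 = 1303.02 + 1214.28 + 2171.12 + 4991.13 + 99082.92 = 108762.47
Index = 104263.97 / 108762.47 × 100 = 95.8639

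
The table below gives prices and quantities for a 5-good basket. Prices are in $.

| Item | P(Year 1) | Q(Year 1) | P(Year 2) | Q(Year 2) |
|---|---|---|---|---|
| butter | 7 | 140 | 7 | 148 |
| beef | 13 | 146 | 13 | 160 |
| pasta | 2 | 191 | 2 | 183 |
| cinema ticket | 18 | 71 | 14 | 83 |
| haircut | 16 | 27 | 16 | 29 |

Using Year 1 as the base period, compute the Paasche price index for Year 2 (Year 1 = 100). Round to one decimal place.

Paasche price index uses current-period quantities as weights.
ΣP(Year 2)·Q(Year 2) = 7×148 + 13×160 + 2×183 + 14×83 + 16×29 = 1036 + 2080 + 366 + 1162 + 464 = 5108
ΣP(Year 1)·Q(Year 2) = 7×148 + 13×160 + 2×183 + 18×83 + 16×29 = 1036 + 2080 + 366 + 1494 + 464 = 5440
Index = 5108 / 5440 × 100 = 93.8971

93.9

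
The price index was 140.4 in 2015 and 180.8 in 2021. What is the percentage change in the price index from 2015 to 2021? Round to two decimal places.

28.77%

Change = (180.8 − 140.4) / 140.4 × 100
       = 40.4 / 140.4 × 100 = 28.7749%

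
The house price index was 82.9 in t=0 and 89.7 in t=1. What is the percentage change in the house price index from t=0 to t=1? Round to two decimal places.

Change = (89.7 − 82.9) / 82.9 × 100
       = 6.8 / 82.9 × 100 = 8.2027%

8.20%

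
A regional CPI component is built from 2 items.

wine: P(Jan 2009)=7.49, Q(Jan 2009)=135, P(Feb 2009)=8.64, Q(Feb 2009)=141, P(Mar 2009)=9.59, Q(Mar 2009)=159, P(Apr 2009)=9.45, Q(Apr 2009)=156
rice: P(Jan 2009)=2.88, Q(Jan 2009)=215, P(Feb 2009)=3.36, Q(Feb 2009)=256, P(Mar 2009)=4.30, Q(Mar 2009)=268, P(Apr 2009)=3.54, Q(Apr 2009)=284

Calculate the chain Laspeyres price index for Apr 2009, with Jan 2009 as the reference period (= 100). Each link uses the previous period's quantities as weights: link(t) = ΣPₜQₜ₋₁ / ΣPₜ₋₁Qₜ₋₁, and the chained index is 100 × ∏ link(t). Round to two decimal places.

125.19

Link Jan 2009→Feb 2009:
ΣP(Feb 2009)Q(Jan 2009) = 8.64×135 + 3.36×215 = 1166.4 + 722.4 = 1888.8
ΣP(Jan 2009)Q(Jan 2009) = 7.49×135 + 2.88×215 = 1011.15 + 619.2 = 1630.35
link = 1888.8/1630.35 = 1.158524
Link Feb 2009→Mar 2009:
ΣP(Mar 2009)Q(Feb 2009) = 9.59×141 + 4.30×256 = 1352.19 + 1100.8 = 2452.99
ΣP(Feb 2009)Q(Feb 2009) = 8.64×141 + 3.36×256 = 1218.24 + 860.16 = 2078.4
link = 2452.99/2078.4 = 1.180230
Link Mar 2009→Apr 2009:
ΣP(Apr 2009)Q(Mar 2009) = 9.45×159 + 3.54×268 = 1502.55 + 948.72 = 2451.27
ΣP(Mar 2009)Q(Mar 2009) = 9.59×159 + 4.30×268 = 1524.81 + 1152.4 = 2677.21
link = 2451.27/2677.21 = 0.915606
Chained index = 100 × 1.158524 × 1.180230 × 0.915606 = 125.1931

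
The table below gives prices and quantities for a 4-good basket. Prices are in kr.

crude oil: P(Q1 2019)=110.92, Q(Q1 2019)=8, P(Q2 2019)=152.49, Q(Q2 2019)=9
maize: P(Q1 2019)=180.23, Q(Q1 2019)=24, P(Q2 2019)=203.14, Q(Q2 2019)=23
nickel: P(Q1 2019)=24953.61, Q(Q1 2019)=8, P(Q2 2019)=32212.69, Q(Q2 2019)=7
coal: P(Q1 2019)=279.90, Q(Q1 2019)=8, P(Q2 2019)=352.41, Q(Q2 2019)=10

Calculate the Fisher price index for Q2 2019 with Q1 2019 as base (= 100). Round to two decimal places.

Laspeyres component (base-period weights):
ΣP(Q2 2019)Q(Q1 2019) = 152.49×8 + 203.14×24 + 32212.69×8 + 352.41×8 = 1219.92 + 4875.36 + 257701.52 + 2819.28 = 266616.08
ΣP(Q1 2019)Q(Q1 2019) = 110.92×8 + 180.23×24 + 24953.61×8 + 279.90×8 = 887.36 + 4325.52 + 199628.88 + 2239.2 = 207080.96
L = 266616.08 / 207080.96 × 100 = 128.7497
Paasche component (current-period weights):
ΣP(Q2 2019)Q(Q2 2019) = 152.49×9 + 203.14×23 + 32212.69×7 + 352.41×10 = 1372.41 + 4672.22 + 225488.83 + 3524.1 = 235057.56
ΣP(Q1 2019)Q(Q2 2019) = 110.92×9 + 180.23×23 + 24953.61×7 + 279.90×10 = 998.28 + 4145.29 + 174675.27 + 2799 = 182617.84
P = 235057.56 / 182617.84 × 100 = 128.7156
Fisher = √(L × P) = √(128.7497 × 128.7156) = 128.7326

128.73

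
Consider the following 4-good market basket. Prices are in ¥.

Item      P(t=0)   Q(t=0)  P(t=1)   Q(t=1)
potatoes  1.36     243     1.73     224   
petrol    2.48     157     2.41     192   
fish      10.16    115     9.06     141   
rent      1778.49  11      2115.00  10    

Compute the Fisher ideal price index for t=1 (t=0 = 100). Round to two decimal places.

116.72

Laspeyres component (base-period weights):
ΣP(t=1)Q(t=0) = 1.73×243 + 2.41×157 + 9.06×115 + 2115.00×11 = 420.39 + 378.37 + 1041.9 + 23265 = 25105.66
ΣP(t=0)Q(t=0) = 1.36×243 + 2.48×157 + 10.16×115 + 1778.49×11 = 330.48 + 389.36 + 1168.4 + 19563.39 = 21451.63
L = 25105.66 / 21451.63 × 100 = 117.0338
Paasche component (current-period weights):
ΣP(t=1)Q(t=1) = 1.73×224 + 2.41×192 + 9.06×141 + 2115.00×10 = 387.52 + 462.72 + 1277.46 + 21150 = 23277.7
ΣP(t=0)Q(t=1) = 1.36×224 + 2.48×192 + 10.16×141 + 1778.49×10 = 304.64 + 476.16 + 1432.56 + 17784.9 = 19998.26
P = 23277.7 / 19998.26 × 100 = 116.3986
Fisher = √(L × P) = √(117.0338 × 116.3986) = 116.7158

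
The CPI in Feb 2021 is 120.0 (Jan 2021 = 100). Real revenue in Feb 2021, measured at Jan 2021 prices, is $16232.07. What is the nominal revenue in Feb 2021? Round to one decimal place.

19478.5

Nominal = Real × (Index/100) = 16232.07 × (120.0/100)
        = 16232.07 × 1.200 = 19478.4840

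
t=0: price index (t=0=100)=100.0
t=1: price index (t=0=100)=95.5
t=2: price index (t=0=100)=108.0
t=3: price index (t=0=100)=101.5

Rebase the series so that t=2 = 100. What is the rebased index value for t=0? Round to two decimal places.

Rebased(t=0) = 100.0 / 108.0 × 100 = 92.5926

92.59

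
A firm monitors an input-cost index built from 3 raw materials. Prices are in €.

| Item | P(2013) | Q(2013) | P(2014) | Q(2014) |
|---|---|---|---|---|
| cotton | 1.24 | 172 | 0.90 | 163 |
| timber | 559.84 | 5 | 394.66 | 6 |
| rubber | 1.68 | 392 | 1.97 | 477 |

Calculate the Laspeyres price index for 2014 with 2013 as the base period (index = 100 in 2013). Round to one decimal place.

79.0

Laspeyres price index uses base-period quantities as weights.
ΣP(2014)·Q(2013) = 0.90×172 + 394.66×5 + 1.97×392 = 154.8 + 1973.3 + 772.24 = 2900.34
ΣP(2013)·Q(2013) = 1.24×172 + 559.84×5 + 1.68×392 = 213.28 + 2799.2 + 658.56 = 3671.04
Index = 2900.34 / 3671.04 × 100 = 79.0059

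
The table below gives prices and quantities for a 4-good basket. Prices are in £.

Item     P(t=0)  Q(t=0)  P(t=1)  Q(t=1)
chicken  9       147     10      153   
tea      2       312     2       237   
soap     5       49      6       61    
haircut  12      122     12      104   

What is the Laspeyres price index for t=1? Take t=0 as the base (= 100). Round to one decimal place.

Laspeyres price index uses base-period quantities as weights.
ΣP(t=1)·Q(t=0) = 10×147 + 2×312 + 6×49 + 12×122 = 1470 + 624 + 294 + 1464 = 3852
ΣP(t=0)·Q(t=0) = 9×147 + 2×312 + 5×49 + 12×122 = 1323 + 624 + 245 + 1464 = 3656
Index = 3852 / 3656 × 100 = 105.3611

105.4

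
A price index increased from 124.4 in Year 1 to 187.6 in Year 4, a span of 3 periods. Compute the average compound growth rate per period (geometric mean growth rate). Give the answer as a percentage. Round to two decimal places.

Growth factor = (187.6/124.4)^(1/3) = (1.508039)^(1/3) = 1.146755
Growth rate = 1.146755 − 1 = 0.146755 = 14.6755%

14.68%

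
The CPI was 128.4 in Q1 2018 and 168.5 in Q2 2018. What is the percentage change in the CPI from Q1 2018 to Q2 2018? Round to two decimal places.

31.23%

Change = (168.5 − 128.4) / 128.4 × 100
       = 40.1 / 128.4 × 100 = 31.2305%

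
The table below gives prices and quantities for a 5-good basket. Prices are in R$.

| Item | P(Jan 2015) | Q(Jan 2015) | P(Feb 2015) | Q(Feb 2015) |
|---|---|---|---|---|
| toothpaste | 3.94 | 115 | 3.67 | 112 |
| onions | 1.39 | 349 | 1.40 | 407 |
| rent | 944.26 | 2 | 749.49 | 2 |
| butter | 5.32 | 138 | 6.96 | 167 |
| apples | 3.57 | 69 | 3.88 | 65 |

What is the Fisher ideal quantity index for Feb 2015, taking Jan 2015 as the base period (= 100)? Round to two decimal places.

106.26

Laspeyres component (base-period weights):
ΣP(Jan 2015)Q(Feb 2015) = 3.94×112 + 1.39×407 + 944.26×2 + 5.32×167 + 3.57×65 = 441.28 + 565.73 + 1888.52 + 888.44 + 232.05 = 4016.02
ΣP(Jan 2015)Q(Jan 2015) = 3.94×115 + 1.39×349 + 944.26×2 + 5.32×138 + 3.57×69 = 453.1 + 485.11 + 1888.52 + 734.16 + 246.33 = 3807.22
L = 4016.02 / 3807.22 × 100 = 105.4843
Paasche component (current-period weights):
ΣP(Feb 2015)Q(Feb 2015) = 3.67×112 + 1.40×407 + 749.49×2 + 6.96×167 + 3.88×65 = 411.04 + 569.8 + 1498.98 + 1162.32 + 252.2 = 3894.34
ΣP(Feb 2015)Q(Jan 2015) = 3.67×115 + 1.40×349 + 749.49×2 + 6.96×138 + 3.88×69 = 422.05 + 488.6 + 1498.98 + 960.48 + 267.72 = 3637.83
P = 3894.34 / 3637.83 × 100 = 107.0512
Fisher = √(L × P) = √(105.4843 × 107.0512) = 106.2649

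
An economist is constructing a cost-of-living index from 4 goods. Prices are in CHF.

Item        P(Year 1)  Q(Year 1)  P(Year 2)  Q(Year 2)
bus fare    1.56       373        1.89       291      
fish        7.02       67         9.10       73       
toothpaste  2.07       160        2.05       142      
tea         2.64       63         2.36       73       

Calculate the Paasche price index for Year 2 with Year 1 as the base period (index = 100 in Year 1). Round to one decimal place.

115.5

Paasche price index uses current-period quantities as weights.
ΣP(Year 2)·Q(Year 2) = 1.89×291 + 9.10×73 + 2.05×142 + 2.36×73 = 549.99 + 664.3 + 291.1 + 172.28 = 1677.67
ΣP(Year 1)·Q(Year 2) = 1.56×291 + 7.02×73 + 2.07×142 + 2.64×73 = 453.96 + 512.46 + 293.94 + 192.72 = 1453.08
Index = 1677.67 / 1453.08 × 100 = 115.4561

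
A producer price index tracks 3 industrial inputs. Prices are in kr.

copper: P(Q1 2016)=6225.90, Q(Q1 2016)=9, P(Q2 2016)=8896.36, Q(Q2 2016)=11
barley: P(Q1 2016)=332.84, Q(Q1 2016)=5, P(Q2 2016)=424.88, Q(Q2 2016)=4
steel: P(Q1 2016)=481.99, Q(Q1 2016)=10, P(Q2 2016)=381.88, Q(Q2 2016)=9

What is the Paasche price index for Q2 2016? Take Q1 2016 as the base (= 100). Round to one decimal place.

Paasche price index uses current-period quantities as weights.
ΣP(Q2 2016)·Q(Q2 2016) = 8896.36×11 + 424.88×4 + 381.88×9 = 97859.96 + 1699.52 + 3436.92 = 102996.4
ΣP(Q1 2016)·Q(Q2 2016) = 6225.90×11 + 332.84×4 + 481.99×9 = 68484.9 + 1331.36 + 4337.91 = 74154.17
Index = 102996.4 / 74154.17 × 100 = 138.8950

138.9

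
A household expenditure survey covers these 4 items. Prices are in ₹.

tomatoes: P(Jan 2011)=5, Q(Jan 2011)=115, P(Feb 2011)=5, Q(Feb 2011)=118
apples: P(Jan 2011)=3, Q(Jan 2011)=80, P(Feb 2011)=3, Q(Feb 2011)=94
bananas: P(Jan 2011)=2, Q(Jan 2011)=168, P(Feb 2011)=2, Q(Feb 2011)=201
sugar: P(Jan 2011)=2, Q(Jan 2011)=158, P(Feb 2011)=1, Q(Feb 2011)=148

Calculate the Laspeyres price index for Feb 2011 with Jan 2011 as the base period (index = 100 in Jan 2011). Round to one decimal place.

Laspeyres price index uses base-period quantities as weights.
ΣP(Feb 2011)·Q(Jan 2011) = 5×115 + 3×80 + 2×168 + 1×158 = 575 + 240 + 336 + 158 = 1309
ΣP(Jan 2011)·Q(Jan 2011) = 5×115 + 3×80 + 2×168 + 2×158 = 575 + 240 + 336 + 316 = 1467
Index = 1309 / 1467 × 100 = 89.2297

89.2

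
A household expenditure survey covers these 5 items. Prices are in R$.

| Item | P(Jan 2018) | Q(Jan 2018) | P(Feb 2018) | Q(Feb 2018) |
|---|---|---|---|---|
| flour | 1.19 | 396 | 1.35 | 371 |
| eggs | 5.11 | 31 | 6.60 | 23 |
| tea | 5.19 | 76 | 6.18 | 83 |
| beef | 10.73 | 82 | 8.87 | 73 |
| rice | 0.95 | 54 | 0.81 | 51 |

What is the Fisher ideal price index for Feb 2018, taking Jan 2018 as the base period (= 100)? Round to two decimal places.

101.53

Laspeyres component (base-period weights):
ΣP(Feb 2018)Q(Jan 2018) = 1.35×396 + 6.60×31 + 6.18×76 + 8.87×82 + 0.81×54 = 534.6 + 204.6 + 469.68 + 727.34 + 43.74 = 1979.96
ΣP(Jan 2018)Q(Jan 2018) = 1.19×396 + 5.11×31 + 5.19×76 + 10.73×82 + 0.95×54 = 471.24 + 158.41 + 394.44 + 879.86 + 51.3 = 1955.25
L = 1979.96 / 1955.25 × 100 = 101.2638
Paasche component (current-period weights):
ΣP(Feb 2018)Q(Feb 2018) = 1.35×371 + 6.60×23 + 6.18×83 + 8.87×73 + 0.81×51 = 500.85 + 151.8 + 512.94 + 647.51 + 41.31 = 1854.41
ΣP(Jan 2018)Q(Feb 2018) = 1.19×371 + 5.11×23 + 5.19×83 + 10.73×73 + 0.95×51 = 441.49 + 117.53 + 430.77 + 783.29 + 48.45 = 1821.53
P = 1854.41 / 1821.53 × 100 = 101.8051
Fisher = √(L × P) = √(101.2638 × 101.8051) = 101.5341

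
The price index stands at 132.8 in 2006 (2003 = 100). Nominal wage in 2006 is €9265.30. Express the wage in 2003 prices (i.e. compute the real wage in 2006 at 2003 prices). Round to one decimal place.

Real = Nominal ÷ (Index/100) = 9265.30 ÷ (132.8/100)
     = 9265.30 ÷ 1.328 = 6976.8825

6976.9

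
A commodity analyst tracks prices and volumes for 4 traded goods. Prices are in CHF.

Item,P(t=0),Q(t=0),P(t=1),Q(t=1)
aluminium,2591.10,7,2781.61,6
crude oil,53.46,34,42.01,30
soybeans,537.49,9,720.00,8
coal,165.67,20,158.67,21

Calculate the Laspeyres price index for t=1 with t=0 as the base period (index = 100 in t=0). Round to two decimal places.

108.71

Laspeyres price index uses base-period quantities as weights.
ΣP(t=1)·Q(t=0) = 2781.61×7 + 42.01×34 + 720.00×9 + 158.67×20 = 19471.27 + 1428.34 + 6480 + 3173.4 = 30553.01
ΣP(t=0)·Q(t=0) = 2591.10×7 + 53.46×34 + 537.49×9 + 165.67×20 = 18137.7 + 1817.64 + 4837.41 + 3313.4 = 28106.15
Index = 30553.01 / 28106.15 × 100 = 108.7058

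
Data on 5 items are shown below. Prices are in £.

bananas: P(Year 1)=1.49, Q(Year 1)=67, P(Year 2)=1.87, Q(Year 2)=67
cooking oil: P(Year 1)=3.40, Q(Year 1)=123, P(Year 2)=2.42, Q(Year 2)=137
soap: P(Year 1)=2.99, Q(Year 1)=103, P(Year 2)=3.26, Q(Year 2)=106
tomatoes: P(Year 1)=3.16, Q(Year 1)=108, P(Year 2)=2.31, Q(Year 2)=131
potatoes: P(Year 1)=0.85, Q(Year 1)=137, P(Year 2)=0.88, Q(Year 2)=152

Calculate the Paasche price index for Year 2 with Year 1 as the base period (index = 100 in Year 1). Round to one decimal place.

86.9

Paasche price index uses current-period quantities as weights.
ΣP(Year 2)·Q(Year 2) = 1.87×67 + 2.42×137 + 3.26×106 + 2.31×131 + 0.88×152 = 125.29 + 331.54 + 345.56 + 302.61 + 133.76 = 1238.76
ΣP(Year 1)·Q(Year 2) = 1.49×67 + 3.40×137 + 2.99×106 + 3.16×131 + 0.85×152 = 99.83 + 465.8 + 316.94 + 413.96 + 129.2 = 1425.73
Index = 1238.76 / 1425.73 × 100 = 86.8860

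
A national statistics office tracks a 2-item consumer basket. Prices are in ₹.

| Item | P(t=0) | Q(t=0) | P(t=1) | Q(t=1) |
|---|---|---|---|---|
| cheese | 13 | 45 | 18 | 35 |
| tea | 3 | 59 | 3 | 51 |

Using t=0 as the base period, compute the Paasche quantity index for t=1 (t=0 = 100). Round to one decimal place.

Paasche quantity index uses current-period prices as weights.
ΣP(t=1)·Q(t=1) = 18×35 + 3×51 = 630 + 153 = 783
ΣP(t=1)·Q(t=0) = 18×45 + 3×59 = 810 + 177 = 987
Index = 783 / 987 × 100 = 79.3313

79.3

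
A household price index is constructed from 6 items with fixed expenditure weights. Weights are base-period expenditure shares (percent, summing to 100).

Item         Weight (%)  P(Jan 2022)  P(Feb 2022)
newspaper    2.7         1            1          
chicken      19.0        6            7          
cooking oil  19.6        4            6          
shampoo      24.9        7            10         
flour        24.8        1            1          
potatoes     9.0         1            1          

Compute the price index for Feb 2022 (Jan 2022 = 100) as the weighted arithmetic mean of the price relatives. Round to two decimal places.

123.64

newspaper: 2.7 × (1/1) = 2.7 × 1.000000 = 2.7000
chicken: 19.0 × (7/6) = 19.0 × 1.166667 = 22.1667
cooking oil: 19.6 × (6/4) = 19.6 × 1.500000 = 29.4000
shampoo: 24.9 × (10/7) = 24.9 × 1.428571 = 35.5714
flour: 24.8 × (1/1) = 24.8 × 1.000000 = 24.8000
potatoes: 9.0 × (1/1) = 9.0 × 1.000000 = 9.0000
Index = Σ wᵢ·(p₁ᵢ/p₀ᵢ) = 2.7000 + 22.1667 + 29.4000 + 35.5714 + 24.8000 + 9.0000 = 123.6381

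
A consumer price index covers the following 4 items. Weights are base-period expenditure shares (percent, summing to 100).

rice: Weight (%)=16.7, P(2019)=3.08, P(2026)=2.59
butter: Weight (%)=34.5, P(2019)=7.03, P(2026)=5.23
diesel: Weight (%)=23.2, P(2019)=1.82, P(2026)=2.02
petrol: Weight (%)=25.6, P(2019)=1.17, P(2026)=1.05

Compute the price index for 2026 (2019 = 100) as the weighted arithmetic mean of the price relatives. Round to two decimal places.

88.43

rice: 16.7 × (2.59/3.08) = 16.7 × 0.840909 = 14.0432
butter: 34.5 × (5.23/7.03) = 34.5 × 0.743954 = 25.6664
diesel: 23.2 × (2.02/1.82) = 23.2 × 1.109890 = 25.7495
petrol: 25.6 × (1.05/1.17) = 25.6 × 0.897436 = 22.9744
Index = Σ wᵢ·(p₁ᵢ/p₀ᵢ) = 14.0432 + 25.6664 + 25.7495 + 22.9744 = 88.4334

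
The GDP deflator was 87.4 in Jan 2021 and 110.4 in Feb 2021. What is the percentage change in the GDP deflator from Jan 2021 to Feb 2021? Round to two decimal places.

Change = (110.4 − 87.4) / 87.4 × 100
       = 23.0 / 87.4 × 100 = 26.3158%

26.32%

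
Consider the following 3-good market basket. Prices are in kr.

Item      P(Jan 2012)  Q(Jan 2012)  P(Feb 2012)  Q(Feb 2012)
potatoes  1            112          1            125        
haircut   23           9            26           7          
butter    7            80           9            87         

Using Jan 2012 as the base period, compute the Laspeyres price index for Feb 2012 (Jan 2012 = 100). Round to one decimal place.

121.3

Laspeyres price index uses base-period quantities as weights.
ΣP(Feb 2012)·Q(Jan 2012) = 1×112 + 26×9 + 9×80 = 112 + 234 + 720 = 1066
ΣP(Jan 2012)·Q(Jan 2012) = 1×112 + 23×9 + 7×80 = 112 + 207 + 560 = 879
Index = 1066 / 879 × 100 = 121.2742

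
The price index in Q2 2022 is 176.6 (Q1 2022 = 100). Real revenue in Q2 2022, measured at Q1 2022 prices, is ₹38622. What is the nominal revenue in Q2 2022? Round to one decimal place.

Nominal = Real × (Index/100) = 38622 × (176.6/100)
        = 38622 × 1.766 = 68206.4520

68206.5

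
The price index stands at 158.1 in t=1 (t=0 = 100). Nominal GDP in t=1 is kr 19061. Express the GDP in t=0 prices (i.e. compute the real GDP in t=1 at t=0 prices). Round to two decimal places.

Real = Nominal ÷ (Index/100) = 19061 ÷ (158.1/100)
     = 19061 ÷ 1.581 = 12056.2935

12056.29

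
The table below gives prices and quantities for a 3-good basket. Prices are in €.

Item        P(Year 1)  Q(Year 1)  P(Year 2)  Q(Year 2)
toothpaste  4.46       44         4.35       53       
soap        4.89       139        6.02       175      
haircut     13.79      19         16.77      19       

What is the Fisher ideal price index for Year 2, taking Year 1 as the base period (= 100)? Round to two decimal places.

Laspeyres component (base-period weights):
ΣP(Year 2)Q(Year 1) = 4.35×44 + 6.02×139 + 16.77×19 = 191.4 + 836.78 + 318.63 = 1346.81
ΣP(Year 1)Q(Year 1) = 4.46×44 + 4.89×139 + 13.79×19 = 196.24 + 679.71 + 262.01 = 1137.96
L = 1346.81 / 1137.96 × 100 = 118.3530
Paasche component (current-period weights):
ΣP(Year 2)Q(Year 2) = 4.35×53 + 6.02×175 + 16.77×19 = 230.55 + 1053.5 + 318.63 = 1602.68
ΣP(Year 1)Q(Year 2) = 4.46×53 + 4.89×175 + 13.79×19 = 236.38 + 855.75 + 262.01 = 1354.14
P = 1602.68 / 1354.14 × 100 = 118.3541
Fisher = √(L × P) = √(118.3530 × 118.3541) = 118.3536

118.35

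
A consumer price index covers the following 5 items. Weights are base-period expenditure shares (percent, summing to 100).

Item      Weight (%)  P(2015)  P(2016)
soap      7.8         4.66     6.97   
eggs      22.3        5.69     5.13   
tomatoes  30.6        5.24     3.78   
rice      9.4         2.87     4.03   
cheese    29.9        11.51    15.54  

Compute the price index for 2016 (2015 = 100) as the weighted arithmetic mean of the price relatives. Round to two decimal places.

107.41

soap: 7.8 × (6.97/4.66) = 7.8 × 1.495708 = 11.6665
eggs: 22.3 × (5.13/5.69) = 22.3 × 0.901582 = 20.1053
tomatoes: 30.6 × (3.78/5.24) = 30.6 × 0.721374 = 22.0740
rice: 9.4 × (4.03/2.87) = 9.4 × 1.404181 = 13.1993
cheese: 29.9 × (15.54/11.51) = 29.9 × 1.350130 = 40.3689
Index = Σ wᵢ·(p₁ᵢ/p₀ᵢ) = 11.6665 + 20.1053 + 22.0740 + 13.1993 + 40.3689 = 107.4140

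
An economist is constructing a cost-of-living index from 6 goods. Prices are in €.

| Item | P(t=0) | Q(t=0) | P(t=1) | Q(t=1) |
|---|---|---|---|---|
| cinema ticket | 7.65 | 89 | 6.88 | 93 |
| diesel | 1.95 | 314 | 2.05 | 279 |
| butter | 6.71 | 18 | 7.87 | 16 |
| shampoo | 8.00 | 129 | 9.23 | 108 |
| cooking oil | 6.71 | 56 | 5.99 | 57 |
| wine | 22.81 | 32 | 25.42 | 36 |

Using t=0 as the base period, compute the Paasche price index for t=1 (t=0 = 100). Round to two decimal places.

Paasche price index uses current-period quantities as weights.
ΣP(t=1)·Q(t=1) = 6.88×93 + 2.05×279 + 7.87×16 + 9.23×108 + 5.99×57 + 25.42×36 = 639.84 + 571.95 + 125.92 + 996.84 + 341.43 + 915.12 = 3591.1
ΣP(t=0)·Q(t=1) = 7.65×93 + 1.95×279 + 6.71×16 + 8.00×108 + 6.71×57 + 22.81×36 = 711.45 + 544.05 + 107.36 + 864 + 382.47 + 821.16 = 3430.49
Index = 3591.1 / 3430.49 × 100 = 104.6818

104.68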